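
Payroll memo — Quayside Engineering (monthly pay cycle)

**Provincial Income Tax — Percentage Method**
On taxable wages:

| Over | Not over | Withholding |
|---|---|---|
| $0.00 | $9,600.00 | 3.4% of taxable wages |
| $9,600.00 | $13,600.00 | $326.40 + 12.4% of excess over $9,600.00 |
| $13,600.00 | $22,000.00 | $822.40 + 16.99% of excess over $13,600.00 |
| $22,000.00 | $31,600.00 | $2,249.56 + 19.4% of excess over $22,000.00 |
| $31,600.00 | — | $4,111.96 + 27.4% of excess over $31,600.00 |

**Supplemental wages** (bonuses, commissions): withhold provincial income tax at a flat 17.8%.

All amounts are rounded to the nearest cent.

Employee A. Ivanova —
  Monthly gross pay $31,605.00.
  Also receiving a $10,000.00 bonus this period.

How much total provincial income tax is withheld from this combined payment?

Provincial Income Tax: taxable = $31,605.00
  $4,111.96 + 27.4% × ($31,605.00 − $31,600.00) = $4,111.96 + 27.4% × $5.00 = $4,113.33
Supplemental (17.8% flat on bonus): 17.8% × $10,000.00 = $1,780.00
Total provincial income tax: $4,113.33 + $1,780.00 = $5,893.33

$5,893.33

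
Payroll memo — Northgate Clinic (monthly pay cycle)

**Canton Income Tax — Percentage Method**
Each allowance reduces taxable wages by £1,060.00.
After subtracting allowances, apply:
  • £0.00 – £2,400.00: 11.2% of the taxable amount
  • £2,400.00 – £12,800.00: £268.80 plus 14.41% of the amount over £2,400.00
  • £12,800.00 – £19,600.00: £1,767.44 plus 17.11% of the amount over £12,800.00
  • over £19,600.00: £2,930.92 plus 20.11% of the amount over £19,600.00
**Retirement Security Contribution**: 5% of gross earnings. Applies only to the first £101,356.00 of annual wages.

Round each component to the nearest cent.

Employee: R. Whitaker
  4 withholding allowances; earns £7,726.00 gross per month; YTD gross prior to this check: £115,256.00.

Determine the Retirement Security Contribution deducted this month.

£0.00

Retirement Security Contribution: YTD £115,256.00 ≥ cap £101,356.00 → £0.00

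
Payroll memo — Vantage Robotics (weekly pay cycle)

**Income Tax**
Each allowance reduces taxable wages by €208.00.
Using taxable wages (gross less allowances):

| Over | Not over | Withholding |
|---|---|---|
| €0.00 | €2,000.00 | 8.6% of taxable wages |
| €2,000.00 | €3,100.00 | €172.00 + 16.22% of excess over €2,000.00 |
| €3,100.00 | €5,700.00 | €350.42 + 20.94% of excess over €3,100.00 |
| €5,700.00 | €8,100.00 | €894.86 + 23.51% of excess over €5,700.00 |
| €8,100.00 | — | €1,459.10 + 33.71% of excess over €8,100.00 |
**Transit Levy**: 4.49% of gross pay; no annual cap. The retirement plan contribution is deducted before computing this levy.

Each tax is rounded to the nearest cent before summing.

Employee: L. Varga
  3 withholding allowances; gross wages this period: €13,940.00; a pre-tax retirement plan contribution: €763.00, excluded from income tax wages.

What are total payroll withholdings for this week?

Income Tax: taxable = €13,940.00 − €763.00 − 3×€208.00 = €12,553.00
  €1,459.10 + 33.71% × (€12,553.00 − €8,100.00) = €1,459.10 + 33.71% × €4,453.00 = €2,960.21
Transit Levy: 4.49% × €13,177.00 = €591.65
Total: €2,960.21 + €591.65 = €3,551.86

€3,551.86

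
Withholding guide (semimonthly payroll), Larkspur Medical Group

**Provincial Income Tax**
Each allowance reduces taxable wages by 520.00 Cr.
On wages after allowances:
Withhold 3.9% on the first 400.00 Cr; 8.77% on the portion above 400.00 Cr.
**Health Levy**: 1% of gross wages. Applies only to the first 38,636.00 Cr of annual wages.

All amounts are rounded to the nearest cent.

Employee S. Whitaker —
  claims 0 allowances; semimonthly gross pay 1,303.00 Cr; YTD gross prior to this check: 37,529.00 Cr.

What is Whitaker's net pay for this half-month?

Provincial Income Tax: taxable = 1,303.00 Cr
  15.60 Cr + 8.77% × (1,303.00 Cr − 400.00 Cr) = 15.60 Cr + 8.77% × 903.00 Cr = 94.79 Cr
Health Levy: cap 38,636.00 Cr − YTD 37,529.00 Cr = 1,107.00 Cr subject; 1% × 1,107.00 Cr = 11.07 Cr
Total withheld: 94.79 Cr + 11.07 Cr = 105.86 Cr
Net pay: 1,303.00 Cr − 105.86 Cr = 1,197.14 Cr

1,197.14 Cr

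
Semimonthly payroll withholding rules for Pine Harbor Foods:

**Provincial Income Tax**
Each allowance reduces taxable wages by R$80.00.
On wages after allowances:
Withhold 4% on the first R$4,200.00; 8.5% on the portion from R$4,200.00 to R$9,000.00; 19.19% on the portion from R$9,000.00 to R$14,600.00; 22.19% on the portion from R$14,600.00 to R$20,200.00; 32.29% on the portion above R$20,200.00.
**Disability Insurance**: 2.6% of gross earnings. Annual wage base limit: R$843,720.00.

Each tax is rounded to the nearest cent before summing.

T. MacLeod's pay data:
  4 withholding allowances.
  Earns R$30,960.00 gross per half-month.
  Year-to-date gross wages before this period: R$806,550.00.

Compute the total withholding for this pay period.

R$7,069.32

Provincial Income Tax: taxable = R$30,960.00 − 4×R$80.00 = R$30,640.00
  R$2,893.28 + 32.29% × (R$30,640.00 − R$20,200.00) = R$2,893.28 + 32.29% × R$10,440.00 = R$6,264.36
Disability Insurance: 2.6% × R$30,960.00 = R$804.96
Total: R$6,264.36 + R$804.96 = R$7,069.32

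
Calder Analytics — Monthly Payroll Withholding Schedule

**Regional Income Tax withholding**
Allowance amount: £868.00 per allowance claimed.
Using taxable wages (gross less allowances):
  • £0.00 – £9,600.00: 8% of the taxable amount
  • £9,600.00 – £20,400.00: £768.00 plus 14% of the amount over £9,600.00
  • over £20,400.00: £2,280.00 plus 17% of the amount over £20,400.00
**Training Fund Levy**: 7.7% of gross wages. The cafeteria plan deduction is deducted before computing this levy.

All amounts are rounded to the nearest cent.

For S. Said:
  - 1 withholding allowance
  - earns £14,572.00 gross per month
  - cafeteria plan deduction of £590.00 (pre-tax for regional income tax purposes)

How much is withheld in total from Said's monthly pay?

Regional Income Tax: taxable = £14,572.00 − £590.00 − 1×£868.00 = £13,114.00
  £768.00 + 14% × (£13,114.00 − £9,600.00) = £768.00 + 14% × £3,514.00 = £1,259.96
Training Fund Levy: 7.7% × £13,982.00 = £1,076.61
Total: £1,259.96 + £1,076.61 = £2,336.57

£2,336.57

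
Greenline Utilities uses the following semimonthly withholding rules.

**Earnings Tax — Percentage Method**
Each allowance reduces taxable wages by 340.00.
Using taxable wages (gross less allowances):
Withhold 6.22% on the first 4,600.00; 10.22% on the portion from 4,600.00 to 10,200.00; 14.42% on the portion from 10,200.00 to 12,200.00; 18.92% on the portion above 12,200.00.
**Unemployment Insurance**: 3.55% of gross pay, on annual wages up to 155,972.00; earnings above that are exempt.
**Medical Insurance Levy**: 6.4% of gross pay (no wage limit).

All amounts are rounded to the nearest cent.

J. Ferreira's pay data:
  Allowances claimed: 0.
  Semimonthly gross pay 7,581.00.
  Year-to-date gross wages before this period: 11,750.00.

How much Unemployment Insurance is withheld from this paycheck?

269.13

Unemployment Insurance: 3.55% × 7,581.00 = 269.13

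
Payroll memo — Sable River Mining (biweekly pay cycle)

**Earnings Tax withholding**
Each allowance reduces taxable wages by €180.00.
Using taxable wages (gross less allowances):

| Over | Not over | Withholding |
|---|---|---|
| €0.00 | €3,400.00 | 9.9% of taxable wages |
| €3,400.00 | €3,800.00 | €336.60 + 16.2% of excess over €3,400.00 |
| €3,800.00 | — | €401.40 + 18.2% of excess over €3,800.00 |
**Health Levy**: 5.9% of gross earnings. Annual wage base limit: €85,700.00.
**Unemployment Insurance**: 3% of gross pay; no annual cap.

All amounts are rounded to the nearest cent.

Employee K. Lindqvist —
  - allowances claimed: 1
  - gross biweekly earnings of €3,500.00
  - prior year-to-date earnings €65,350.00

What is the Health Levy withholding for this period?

€206.50

Health Levy: 5.9% × €3,500.00 = €206.50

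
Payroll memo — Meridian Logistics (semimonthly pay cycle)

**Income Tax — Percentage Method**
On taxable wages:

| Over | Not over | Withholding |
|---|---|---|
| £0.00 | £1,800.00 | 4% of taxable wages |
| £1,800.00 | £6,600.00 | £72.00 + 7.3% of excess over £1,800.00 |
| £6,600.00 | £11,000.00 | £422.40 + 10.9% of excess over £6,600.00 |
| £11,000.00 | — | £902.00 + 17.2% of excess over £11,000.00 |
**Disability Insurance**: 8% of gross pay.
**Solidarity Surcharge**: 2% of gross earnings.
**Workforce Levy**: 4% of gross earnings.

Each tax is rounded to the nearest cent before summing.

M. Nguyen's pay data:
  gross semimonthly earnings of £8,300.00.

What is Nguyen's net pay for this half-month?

£6,530.30

Income Tax: taxable = £8,300.00
  £422.40 + 10.9% × (£8,300.00 − £6,600.00) = £422.40 + 10.9% × £1,700.00 = £607.70
Disability Insurance: 8% × £8,300.00 = £664.00
Solidarity Surcharge: 2% × £8,300.00 = £166.00
Workforce Levy: 4% × £8,300.00 = £332.00
Total withheld: £607.70 + £664.00 + £166.00 + £332.00 = £1,769.70
Net pay: £8,300.00 − £1,769.70 = £6,530.30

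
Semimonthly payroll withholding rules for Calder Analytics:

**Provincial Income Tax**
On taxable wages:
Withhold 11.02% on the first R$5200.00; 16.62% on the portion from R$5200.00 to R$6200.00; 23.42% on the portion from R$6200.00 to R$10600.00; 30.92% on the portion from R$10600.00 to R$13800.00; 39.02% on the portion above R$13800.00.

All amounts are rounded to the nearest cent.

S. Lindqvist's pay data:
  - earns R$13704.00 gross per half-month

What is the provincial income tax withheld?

R$2729.48

Provincial Income Tax: taxable = R$13704.00
  R$1769.72 + 30.92% × (R$13704.00 − R$10600.00) = R$1769.72 + 30.92% × R$3104.00 = R$2729.48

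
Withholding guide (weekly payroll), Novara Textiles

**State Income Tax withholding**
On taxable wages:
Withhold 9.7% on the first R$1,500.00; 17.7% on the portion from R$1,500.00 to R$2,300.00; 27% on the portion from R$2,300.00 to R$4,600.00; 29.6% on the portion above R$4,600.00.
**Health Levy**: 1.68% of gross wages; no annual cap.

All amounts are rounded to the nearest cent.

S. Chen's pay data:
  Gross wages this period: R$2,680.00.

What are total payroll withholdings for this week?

R$434.72

State Income Tax: taxable = R$2,680.00
  R$287.10 + 27% × (R$2,680.00 − R$2,300.00) = R$287.10 + 27% × R$380.00 = R$389.70
Health Levy: 1.68% × R$2,680.00 = R$45.02
Total: R$389.70 + R$45.02 = R$434.72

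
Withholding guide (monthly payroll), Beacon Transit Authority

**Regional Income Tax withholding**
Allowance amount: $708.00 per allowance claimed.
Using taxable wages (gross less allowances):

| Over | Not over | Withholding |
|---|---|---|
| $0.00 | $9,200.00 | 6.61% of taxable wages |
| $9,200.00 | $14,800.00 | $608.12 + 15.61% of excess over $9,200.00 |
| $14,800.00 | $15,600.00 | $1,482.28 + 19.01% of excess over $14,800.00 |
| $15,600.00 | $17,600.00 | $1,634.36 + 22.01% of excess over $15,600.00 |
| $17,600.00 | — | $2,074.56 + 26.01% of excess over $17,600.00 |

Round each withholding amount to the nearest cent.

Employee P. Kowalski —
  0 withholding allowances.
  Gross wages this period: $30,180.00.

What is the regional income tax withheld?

Regional Income Tax: taxable = $30,180.00
  $2,074.56 + 26.01% × ($30,180.00 − $17,600.00) = $2,074.56 + 26.01% × $12,580.00 = $5,346.62

$5,346.62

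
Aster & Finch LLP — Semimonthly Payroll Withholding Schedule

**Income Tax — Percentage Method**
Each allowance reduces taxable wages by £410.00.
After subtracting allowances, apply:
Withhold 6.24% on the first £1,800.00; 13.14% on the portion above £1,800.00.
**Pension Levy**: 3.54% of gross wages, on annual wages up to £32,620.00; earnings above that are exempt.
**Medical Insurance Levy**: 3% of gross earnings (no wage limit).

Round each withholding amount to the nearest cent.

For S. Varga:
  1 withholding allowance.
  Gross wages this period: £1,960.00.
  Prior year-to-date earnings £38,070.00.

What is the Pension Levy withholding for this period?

Pension Levy: YTD £38,070.00 ≥ cap £32,620.00 → £0.00

£0.00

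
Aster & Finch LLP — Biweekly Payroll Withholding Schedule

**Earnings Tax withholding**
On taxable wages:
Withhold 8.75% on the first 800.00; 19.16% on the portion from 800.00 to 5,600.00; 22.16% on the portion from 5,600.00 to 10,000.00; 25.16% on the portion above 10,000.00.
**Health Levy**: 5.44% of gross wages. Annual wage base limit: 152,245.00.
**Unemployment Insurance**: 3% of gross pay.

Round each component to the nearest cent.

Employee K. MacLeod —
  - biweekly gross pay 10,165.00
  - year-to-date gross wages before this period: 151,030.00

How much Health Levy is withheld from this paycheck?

66.10

Health Levy: cap 152,245.00 − YTD 151,030.00 = 1,215.00 subject; 5.44% × 1,215.00 = 66.10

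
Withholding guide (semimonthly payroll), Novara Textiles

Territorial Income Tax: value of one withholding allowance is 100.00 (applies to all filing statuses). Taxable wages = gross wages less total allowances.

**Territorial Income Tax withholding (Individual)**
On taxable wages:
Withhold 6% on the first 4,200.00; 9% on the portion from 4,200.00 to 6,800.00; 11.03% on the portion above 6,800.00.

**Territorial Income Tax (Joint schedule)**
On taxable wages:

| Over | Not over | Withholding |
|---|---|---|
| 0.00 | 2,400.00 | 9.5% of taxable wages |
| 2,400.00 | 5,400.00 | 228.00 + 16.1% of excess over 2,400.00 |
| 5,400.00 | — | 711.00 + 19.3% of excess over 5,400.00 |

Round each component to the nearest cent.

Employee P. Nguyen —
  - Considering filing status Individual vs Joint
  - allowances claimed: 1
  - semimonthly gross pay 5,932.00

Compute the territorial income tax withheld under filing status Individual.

Territorial Income Tax (Individual): taxable = 5,932.00 − 1×100.00 = 5,832.00
  252.00 + 9% × (5,832.00 − 4,200.00) = 252.00 + 9% × 1,632.00 = 398.88

398.88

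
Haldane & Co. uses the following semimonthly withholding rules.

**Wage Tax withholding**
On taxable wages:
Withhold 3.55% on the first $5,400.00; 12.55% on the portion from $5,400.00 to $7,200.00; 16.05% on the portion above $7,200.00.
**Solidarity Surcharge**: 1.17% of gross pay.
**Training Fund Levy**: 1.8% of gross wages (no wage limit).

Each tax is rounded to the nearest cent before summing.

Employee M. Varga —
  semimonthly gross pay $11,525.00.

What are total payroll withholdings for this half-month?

$1,454.05

Wage Tax: taxable = $11,525.00
  $417.60 + 16.05% × ($11,525.00 − $7,200.00) = $417.60 + 16.05% × $4,325.00 = $1,111.76
Solidarity Surcharge: 1.17% × $11,525.00 = $134.84
Training Fund Levy: 1.8% × $11,525.00 = $207.45
Total: $1,111.76 + $134.84 + $207.45 = $1,454.05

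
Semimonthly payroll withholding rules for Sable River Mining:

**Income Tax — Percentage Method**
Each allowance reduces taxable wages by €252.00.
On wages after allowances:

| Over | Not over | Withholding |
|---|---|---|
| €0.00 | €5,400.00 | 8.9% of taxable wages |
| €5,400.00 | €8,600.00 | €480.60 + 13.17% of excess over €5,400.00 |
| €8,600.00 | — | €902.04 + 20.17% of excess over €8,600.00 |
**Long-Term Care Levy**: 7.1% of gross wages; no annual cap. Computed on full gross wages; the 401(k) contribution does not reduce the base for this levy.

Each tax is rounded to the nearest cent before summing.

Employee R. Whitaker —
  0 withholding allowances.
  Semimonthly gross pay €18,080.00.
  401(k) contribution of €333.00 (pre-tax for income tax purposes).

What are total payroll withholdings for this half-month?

€4,030.67

Income Tax: taxable = €18,080.00 − €333.00 = €17,747.00
  €902.04 + 20.17% × (€17,747.00 − €8,600.00) = €902.04 + 20.17% × €9,147.00 = €2,746.99
Long-Term Care Levy: 7.1% × €18,080.00 = €1,283.68
Total: €2,746.99 + €1,283.68 = €4,030.67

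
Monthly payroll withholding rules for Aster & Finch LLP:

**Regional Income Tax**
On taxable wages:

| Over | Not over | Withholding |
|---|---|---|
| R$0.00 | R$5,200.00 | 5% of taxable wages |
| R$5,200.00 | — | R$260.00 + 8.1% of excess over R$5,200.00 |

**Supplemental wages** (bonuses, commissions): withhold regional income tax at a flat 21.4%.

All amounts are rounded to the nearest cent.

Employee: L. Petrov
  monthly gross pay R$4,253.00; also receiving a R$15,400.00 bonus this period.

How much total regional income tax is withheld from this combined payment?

R$3,508.25

Regional Income Tax: taxable = R$4,253.00
  5% × R$4,253.00 = R$212.65
Supplemental (21.4% flat on bonus): 21.4% × R$15,400.00 = R$3,295.60
Total regional income tax: R$212.65 + R$3,295.60 = R$3,508.25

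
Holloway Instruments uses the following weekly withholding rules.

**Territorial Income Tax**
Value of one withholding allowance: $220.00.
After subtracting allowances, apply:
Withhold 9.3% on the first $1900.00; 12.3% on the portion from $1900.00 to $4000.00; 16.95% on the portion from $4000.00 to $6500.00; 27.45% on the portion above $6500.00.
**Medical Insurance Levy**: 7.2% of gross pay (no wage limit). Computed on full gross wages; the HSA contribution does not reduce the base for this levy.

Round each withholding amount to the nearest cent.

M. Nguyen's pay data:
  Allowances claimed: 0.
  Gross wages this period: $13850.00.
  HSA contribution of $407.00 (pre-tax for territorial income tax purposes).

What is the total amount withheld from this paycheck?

Territorial Income Tax: taxable = $13850.00 − $407.00 = $13443.00
  $858.75 + 27.45% × ($13443.00 − $6500.00) = $858.75 + 27.45% × $6943.00 = $2764.60
Medical Insurance Levy: 7.2% × $13850.00 = $997.20
Total: $2764.60 + $997.20 = $3761.80

$3761.80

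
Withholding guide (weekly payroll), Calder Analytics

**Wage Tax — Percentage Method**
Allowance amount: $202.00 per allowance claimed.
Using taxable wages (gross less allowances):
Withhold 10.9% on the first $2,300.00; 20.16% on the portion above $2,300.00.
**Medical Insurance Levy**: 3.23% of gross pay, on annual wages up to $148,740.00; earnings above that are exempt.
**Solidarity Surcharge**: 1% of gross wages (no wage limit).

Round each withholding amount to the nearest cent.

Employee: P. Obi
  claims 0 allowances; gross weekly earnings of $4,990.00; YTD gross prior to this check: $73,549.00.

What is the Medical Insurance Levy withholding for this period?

Medical Insurance Levy: 3.23% × $4,990.00 = $161.18

$161.18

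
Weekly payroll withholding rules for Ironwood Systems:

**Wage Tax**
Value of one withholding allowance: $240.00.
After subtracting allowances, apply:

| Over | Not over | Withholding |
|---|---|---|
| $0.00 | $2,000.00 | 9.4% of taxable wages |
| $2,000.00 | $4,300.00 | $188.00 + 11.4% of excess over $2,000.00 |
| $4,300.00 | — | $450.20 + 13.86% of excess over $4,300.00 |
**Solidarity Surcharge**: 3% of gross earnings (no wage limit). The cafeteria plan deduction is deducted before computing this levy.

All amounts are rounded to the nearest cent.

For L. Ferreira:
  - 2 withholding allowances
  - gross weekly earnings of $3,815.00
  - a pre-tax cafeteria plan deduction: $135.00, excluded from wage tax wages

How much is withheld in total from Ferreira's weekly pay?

$435.20

Wage Tax: taxable = $3,815.00 − $135.00 − 2×$240.00 = $3,200.00
  $188.00 + 11.4% × ($3,200.00 − $2,000.00) = $188.00 + 11.4% × $1,200.00 = $324.80
Solidarity Surcharge: 3% × $3,680.00 = $110.40
Total: $324.80 + $110.40 = $435.20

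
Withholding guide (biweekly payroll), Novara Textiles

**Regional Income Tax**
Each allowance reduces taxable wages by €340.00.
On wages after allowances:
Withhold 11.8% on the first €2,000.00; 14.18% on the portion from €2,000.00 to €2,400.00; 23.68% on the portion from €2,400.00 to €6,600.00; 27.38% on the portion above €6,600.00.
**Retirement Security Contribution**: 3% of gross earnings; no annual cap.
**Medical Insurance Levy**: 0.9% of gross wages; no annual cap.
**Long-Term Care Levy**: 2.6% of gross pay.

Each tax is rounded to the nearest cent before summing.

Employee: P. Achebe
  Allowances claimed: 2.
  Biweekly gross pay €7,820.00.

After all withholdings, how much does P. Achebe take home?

€5,876.57

Regional Income Tax: taxable = €7,820.00 − 2×€340.00 = €7,140.00
  €1,287.28 + 27.38% × (€7,140.00 − €6,600.00) = €1,287.28 + 27.38% × €540.00 = €1,435.13
Retirement Security Contribution: 3% × €7,820.00 = €234.60
Medical Insurance Levy: 0.9% × €7,820.00 = €70.38
Long-Term Care Levy: 2.6% × €7,820.00 = €203.32
Total withheld: €1,435.13 + €234.60 + €70.38 + €203.32 = €1,943.43
Net pay: €7,820.00 − €1,943.43 = €5,876.57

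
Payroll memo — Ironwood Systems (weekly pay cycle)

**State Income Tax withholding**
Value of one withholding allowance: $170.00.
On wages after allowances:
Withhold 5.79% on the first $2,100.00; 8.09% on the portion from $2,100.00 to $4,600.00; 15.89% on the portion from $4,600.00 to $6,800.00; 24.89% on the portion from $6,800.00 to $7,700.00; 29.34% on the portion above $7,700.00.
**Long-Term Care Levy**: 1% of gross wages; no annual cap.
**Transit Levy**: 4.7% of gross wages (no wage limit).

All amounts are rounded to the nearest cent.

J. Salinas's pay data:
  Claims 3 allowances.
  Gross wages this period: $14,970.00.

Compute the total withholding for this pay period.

$3,734.10

State Income Tax: taxable = $14,970.00 − 3×$170.00 = $14,460.00
  $897.43 + 29.34% × ($14,460.00 − $7,700.00) = $897.43 + 29.34% × $6,760.00 = $2,880.81
Long-Term Care Levy: 1% × $14,970.00 = $149.70
Transit Levy: 4.7% × $14,970.00 = $703.59
Total: $2,880.81 + $149.70 + $703.59 = $3,734.10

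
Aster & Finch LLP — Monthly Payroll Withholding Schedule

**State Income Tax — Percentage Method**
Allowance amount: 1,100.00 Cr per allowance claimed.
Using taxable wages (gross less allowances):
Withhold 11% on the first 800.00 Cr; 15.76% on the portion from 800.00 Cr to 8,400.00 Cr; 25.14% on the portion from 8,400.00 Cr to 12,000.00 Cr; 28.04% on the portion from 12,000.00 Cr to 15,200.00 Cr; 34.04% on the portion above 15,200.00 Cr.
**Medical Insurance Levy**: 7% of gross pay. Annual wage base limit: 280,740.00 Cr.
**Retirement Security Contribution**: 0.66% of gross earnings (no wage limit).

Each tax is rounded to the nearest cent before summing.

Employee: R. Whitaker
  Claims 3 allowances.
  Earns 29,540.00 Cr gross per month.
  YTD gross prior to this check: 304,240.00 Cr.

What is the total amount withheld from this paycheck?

7,041.06 Cr

State Income Tax: taxable = 29,540.00 Cr − 3×1,100.00 Cr = 26,240.00 Cr
  3,088.08 Cr + 34.04% × (26,240.00 Cr − 15,200.00 Cr) = 3,088.08 Cr + 34.04% × 11,040.00 Cr = 6,846.10 Cr
Medical Insurance Levy: YTD 304,240.00 Cr ≥ cap 280,740.00 Cr → 0.00 Cr
Retirement Security Contribution: 0.66% × 29,540.00 Cr = 194.96 Cr
Total: 6,846.10 Cr + 0.00 Cr + 194.96 Cr = 7,041.06 Cr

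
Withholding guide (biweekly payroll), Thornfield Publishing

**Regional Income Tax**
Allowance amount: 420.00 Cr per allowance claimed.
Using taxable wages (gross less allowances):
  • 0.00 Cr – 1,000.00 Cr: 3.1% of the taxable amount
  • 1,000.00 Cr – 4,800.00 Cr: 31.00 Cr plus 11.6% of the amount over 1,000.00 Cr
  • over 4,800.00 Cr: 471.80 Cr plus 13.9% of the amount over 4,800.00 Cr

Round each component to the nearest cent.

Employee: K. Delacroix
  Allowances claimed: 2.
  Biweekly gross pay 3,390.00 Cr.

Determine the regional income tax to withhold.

Regional Income Tax: taxable = 3,390.00 Cr − 2×420.00 Cr = 2,550.00 Cr
  31.00 Cr + 11.6% × (2,550.00 Cr − 1,000.00 Cr) = 31.00 Cr + 11.6% × 1,550.00 Cr = 210.80 Cr

210.80 Cr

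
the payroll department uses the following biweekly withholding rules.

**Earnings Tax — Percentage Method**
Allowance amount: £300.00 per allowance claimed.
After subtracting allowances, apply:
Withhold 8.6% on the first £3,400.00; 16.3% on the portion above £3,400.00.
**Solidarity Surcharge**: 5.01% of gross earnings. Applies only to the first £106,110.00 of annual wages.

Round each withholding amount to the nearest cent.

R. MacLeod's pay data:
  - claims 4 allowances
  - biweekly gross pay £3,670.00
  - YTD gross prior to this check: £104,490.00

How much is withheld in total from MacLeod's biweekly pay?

Earnings Tax: taxable = £3,670.00 − 4×£300.00 = £2,470.00
  8.6% × £2,470.00 = £212.42
Solidarity Surcharge: cap £106,110.00 − YTD £104,490.00 = £1,620.00 subject; 5.01% × £1,620.00 = £81.16
Total: £212.42 + £81.16 = £293.58

£293.58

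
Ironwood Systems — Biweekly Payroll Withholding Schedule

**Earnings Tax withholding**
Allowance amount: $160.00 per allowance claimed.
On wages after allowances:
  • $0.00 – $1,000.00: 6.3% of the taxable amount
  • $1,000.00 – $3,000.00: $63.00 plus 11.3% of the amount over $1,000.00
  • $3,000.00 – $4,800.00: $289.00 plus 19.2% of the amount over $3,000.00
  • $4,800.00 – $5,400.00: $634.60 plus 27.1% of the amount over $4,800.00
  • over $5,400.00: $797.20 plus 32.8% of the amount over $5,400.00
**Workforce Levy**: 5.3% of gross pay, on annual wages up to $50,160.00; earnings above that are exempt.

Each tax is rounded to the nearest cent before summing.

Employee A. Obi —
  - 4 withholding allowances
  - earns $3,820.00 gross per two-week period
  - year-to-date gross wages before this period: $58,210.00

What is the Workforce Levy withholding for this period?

$0.00

Workforce Levy: YTD $58,210.00 ≥ cap $50,160.00 → $0.00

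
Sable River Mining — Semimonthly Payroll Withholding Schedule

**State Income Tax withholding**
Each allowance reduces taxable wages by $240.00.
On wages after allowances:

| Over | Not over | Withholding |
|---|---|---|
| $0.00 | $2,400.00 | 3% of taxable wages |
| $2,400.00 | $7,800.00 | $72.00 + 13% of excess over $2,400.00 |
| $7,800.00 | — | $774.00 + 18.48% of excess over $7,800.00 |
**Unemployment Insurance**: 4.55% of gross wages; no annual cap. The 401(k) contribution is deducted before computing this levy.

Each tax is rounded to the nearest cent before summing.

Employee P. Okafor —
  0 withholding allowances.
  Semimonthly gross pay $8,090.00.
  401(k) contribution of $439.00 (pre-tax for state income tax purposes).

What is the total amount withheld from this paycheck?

State Income Tax: taxable = $8,090.00 − $439.00 = $7,651.00
  $72.00 + 13% × ($7,651.00 − $2,400.00) = $72.00 + 13% × $5,251.00 = $754.63
Unemployment Insurance: 4.55% × $7,651.00 = $348.12
Total: $754.63 + $348.12 = $1,102.75

$1,102.75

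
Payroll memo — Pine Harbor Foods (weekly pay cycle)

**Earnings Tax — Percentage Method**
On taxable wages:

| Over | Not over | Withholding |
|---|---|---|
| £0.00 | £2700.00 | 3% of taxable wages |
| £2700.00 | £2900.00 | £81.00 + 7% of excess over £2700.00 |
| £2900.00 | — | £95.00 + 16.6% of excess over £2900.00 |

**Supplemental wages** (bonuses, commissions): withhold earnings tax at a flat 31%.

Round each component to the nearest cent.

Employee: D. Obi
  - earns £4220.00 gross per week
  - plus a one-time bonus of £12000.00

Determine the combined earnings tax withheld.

£4034.12

Earnings Tax: taxable = £4220.00
  £95.00 + 16.6% × (£4220.00 − £2900.00) = £95.00 + 16.6% × £1320.00 = £314.12
Supplemental (31% flat on bonus): 31% × £12000.00 = £3720.00
Total earnings tax: £314.12 + £3720.00 = £4034.12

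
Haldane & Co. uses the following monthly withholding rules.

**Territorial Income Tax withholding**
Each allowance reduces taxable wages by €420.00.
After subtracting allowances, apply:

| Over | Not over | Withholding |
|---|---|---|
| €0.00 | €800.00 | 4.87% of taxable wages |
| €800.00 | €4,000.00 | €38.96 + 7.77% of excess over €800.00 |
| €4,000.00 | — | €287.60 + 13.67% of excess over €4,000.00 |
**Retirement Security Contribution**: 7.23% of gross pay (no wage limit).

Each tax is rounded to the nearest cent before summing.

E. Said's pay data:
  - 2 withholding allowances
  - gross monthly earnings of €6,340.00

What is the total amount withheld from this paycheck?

Territorial Income Tax: taxable = €6,340.00 − 2×€420.00 = €5,500.00
  €287.60 + 13.67% × (€5,500.00 − €4,000.00) = €287.60 + 13.67% × €1,500.00 = €492.65
Retirement Security Contribution: 7.23% × €6,340.00 = €458.38
Total: €492.65 + €458.38 = €951.03

€951.03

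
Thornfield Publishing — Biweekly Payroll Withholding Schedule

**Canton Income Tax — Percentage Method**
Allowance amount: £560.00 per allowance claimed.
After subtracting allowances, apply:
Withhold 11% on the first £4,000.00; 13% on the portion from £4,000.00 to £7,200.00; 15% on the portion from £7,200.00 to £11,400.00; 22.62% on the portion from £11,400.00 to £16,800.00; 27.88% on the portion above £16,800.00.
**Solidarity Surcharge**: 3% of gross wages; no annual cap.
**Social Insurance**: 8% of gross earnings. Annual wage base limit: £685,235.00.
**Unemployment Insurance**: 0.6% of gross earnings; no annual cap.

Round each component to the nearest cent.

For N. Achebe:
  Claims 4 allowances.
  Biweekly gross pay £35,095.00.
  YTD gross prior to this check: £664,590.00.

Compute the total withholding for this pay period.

Canton Income Tax: taxable = £35,095.00 − 4×£560.00 = £32,855.00
  £2,707.48 + 27.88% × (£32,855.00 − £16,800.00) = £2,707.48 + 27.88% × £16,055.00 = £7,183.61
Solidarity Surcharge: 3% × £35,095.00 = £1,052.85
Social Insurance: cap £685,235.00 − YTD £664,590.00 = £20,645.00 subject; 8% × £20,645.00 = £1,651.60
Unemployment Insurance: 0.6% × £35,095.00 = £210.57
Total: £7,183.61 + £1,052.85 + £1,651.60 + £210.57 = £10,098.63

£10,098.63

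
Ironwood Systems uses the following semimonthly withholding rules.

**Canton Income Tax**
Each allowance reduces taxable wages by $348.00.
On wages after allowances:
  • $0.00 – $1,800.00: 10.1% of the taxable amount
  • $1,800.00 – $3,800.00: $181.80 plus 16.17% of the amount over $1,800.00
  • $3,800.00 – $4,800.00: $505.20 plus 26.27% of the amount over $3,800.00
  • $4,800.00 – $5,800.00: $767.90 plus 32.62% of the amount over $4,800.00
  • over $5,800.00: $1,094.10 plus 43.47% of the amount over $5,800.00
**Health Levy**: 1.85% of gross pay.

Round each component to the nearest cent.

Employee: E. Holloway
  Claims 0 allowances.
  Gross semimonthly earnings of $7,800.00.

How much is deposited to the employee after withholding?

$5,692.20

Canton Income Tax: taxable = $7,800.00
  $1,094.10 + 43.47% × ($7,800.00 − $5,800.00) = $1,094.10 + 43.47% × $2,000.00 = $1,963.50
Health Levy: 1.85% × $7,800.00 = $144.30
Total withheld: $1,963.50 + $144.30 = $2,107.80
Net pay: $7,800.00 − $2,107.80 = $5,692.20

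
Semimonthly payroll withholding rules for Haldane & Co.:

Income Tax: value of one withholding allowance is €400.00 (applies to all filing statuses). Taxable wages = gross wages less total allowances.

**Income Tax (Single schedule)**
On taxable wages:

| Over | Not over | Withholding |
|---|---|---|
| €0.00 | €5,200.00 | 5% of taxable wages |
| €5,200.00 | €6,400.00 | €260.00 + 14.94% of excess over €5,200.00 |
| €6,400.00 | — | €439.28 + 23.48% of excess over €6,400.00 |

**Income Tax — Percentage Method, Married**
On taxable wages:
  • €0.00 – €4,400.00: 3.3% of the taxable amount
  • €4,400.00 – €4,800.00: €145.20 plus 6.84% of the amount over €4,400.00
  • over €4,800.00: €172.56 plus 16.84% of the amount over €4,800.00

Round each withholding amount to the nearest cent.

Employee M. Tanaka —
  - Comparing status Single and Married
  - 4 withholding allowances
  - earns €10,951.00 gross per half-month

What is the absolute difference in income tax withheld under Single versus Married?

Income Tax (Single): taxable = €10,951.00 − 4×€400.00 = €9,351.00
  €439.28 + 23.48% × (€9,351.00 − €6,400.00) = €439.28 + 23.48% × €2,951.00 = €1,132.17
Income Tax (Married): taxable = €10,951.00 − 4×€400.00 = €9,351.00
  €172.56 + 16.84% × (€9,351.00 − €4,800.00) = €172.56 + 16.84% × €4,551.00 = €938.95
Difference: |€1,132.17 − €938.95| = €193.22 (higher under Single)

€193.22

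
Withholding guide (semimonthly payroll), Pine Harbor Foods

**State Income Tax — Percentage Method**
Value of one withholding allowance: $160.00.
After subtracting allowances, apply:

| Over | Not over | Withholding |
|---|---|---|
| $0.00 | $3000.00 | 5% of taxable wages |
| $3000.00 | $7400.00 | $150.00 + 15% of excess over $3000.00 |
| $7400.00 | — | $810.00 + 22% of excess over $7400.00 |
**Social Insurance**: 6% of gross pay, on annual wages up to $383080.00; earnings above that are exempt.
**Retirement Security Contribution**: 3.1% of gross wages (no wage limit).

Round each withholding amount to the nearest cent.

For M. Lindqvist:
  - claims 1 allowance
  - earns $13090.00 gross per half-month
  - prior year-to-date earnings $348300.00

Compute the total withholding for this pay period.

State Income Tax: taxable = $13090.00 − 1×$160.00 = $12930.00
  $810.00 + 22% × ($12930.00 − $7400.00) = $810.00 + 22% × $5530.00 = $2026.60
Social Insurance: 6% × $13090.00 = $785.40
Retirement Security Contribution: 3.1% × $13090.00 = $405.79
Total: $2026.60 + $785.40 + $405.79 = $3217.79

$3217.79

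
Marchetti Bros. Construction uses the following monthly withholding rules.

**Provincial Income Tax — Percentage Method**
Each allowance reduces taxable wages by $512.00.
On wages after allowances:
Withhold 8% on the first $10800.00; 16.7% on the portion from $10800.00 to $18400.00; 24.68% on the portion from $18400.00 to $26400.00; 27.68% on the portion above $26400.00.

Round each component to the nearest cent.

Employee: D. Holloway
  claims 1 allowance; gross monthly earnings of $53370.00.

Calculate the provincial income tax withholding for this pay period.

Provincial Income Tax: taxable = $53370.00 − 1×$512.00 = $52858.00
  $4107.60 + 27.68% × ($52858.00 − $26400.00) = $4107.60 + 27.68% × $26458.00 = $11431.17

$11431.17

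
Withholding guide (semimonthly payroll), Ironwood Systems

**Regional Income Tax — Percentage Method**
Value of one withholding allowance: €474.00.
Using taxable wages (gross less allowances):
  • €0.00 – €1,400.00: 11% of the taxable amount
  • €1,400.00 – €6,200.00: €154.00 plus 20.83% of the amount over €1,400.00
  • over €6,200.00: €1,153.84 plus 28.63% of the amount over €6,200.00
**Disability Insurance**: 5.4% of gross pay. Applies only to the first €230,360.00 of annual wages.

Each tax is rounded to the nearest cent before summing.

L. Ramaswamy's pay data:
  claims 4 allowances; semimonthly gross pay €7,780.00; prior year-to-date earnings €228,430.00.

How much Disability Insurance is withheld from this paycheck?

Disability Insurance: cap €230,360.00 − YTD €228,430.00 = €1,930.00 subject; 5.4% × €1,930.00 = €104.22

€104.22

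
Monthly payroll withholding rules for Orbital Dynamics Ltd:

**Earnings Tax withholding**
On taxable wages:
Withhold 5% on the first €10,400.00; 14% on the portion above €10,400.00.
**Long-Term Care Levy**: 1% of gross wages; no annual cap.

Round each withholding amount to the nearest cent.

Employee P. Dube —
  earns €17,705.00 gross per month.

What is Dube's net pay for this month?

Earnings Tax: taxable = €17,705.00
  €520.00 + 14% × (€17,705.00 − €10,400.00) = €520.00 + 14% × €7,305.00 = €1,542.70
Long-Term Care Levy: 1% × €17,705.00 = €177.05
Total withheld: €1,542.70 + €177.05 = €1,719.75
Net pay: €17,705.00 − €1,719.75 = €15,985.25

€15,985.25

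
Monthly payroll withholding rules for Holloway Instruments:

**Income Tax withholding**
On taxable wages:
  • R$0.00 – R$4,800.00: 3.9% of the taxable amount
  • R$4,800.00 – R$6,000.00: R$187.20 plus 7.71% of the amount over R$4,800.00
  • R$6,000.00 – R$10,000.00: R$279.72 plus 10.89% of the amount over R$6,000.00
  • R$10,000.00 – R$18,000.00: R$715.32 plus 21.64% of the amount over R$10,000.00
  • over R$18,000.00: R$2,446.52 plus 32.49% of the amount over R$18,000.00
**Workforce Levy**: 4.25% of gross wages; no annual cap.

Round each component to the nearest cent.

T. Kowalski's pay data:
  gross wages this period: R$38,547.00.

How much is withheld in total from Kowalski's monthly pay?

Income Tax: taxable = R$38,547.00
  R$2,446.52 + 32.49% × (R$38,547.00 − R$18,000.00) = R$2,446.52 + 32.49% × R$20,547.00 = R$9,122.24
Workforce Levy: 4.25% × R$38,547.00 = R$1,638.25
Total: R$9,122.24 + R$1,638.25 = R$10,760.49

R$10,760.49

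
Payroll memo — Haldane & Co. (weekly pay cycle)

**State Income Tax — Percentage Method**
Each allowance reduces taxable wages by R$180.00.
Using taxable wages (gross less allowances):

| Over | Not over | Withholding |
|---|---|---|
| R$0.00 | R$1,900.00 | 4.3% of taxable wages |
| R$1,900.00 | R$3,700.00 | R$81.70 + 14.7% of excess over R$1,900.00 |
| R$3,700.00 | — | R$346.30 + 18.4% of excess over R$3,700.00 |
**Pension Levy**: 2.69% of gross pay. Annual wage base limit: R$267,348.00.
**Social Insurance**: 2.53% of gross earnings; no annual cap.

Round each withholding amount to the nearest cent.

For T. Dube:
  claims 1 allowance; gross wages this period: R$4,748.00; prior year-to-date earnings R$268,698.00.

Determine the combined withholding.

R$626.13

State Income Tax: taxable = R$4,748.00 − 1×R$180.00 = R$4,568.00
  R$346.30 + 18.4% × (R$4,568.00 − R$3,700.00) = R$346.30 + 18.4% × R$868.00 = R$506.01
Pension Levy: YTD R$268,698.00 ≥ cap R$267,348.00 → R$0.00
Social Insurance: 2.53% × R$4,748.00 = R$120.12
Total: R$506.01 + R$0.00 + R$120.12 = R$626.13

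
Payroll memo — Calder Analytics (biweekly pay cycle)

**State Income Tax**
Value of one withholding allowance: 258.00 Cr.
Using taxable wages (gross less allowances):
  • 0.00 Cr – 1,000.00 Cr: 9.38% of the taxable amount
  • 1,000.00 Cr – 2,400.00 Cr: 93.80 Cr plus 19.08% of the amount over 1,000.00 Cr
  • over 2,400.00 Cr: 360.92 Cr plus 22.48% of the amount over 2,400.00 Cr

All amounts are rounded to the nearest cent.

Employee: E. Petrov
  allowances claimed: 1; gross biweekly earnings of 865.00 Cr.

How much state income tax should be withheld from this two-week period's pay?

56.94 Cr

State Income Tax: taxable = 865.00 Cr − 1×258.00 Cr = 607.00 Cr
  9.38% × 607.00 Cr = 56.94 Cr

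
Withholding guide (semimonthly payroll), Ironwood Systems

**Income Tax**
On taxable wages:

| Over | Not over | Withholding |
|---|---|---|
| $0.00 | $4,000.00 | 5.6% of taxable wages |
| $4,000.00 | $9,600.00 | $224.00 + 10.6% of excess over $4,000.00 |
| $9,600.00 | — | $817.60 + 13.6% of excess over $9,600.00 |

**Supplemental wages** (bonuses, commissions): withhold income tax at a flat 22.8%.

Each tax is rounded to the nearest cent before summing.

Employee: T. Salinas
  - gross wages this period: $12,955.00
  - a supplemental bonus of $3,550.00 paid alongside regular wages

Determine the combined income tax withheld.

Income Tax: taxable = $12,955.00
  $817.60 + 13.6% × ($12,955.00 − $9,600.00) = $817.60 + 13.6% × $3,355.00 = $1,273.88
Supplemental (22.8% flat on bonus): 22.8% × $3,550.00 = $809.40
Total income tax: $1,273.88 + $809.40 = $2,083.28

$2,083.28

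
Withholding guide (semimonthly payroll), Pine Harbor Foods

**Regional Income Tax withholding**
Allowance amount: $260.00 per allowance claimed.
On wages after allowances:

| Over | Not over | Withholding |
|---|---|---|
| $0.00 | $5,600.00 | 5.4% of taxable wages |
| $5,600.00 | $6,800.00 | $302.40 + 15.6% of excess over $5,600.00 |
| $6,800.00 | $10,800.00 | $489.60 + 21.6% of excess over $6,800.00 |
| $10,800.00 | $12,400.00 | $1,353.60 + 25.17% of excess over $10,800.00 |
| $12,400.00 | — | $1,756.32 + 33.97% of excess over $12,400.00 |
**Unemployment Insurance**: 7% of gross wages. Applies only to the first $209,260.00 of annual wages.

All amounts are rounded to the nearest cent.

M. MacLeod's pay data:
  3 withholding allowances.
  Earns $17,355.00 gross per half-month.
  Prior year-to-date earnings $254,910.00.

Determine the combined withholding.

$3,174.57

Regional Income Tax: taxable = $17,355.00 − 3×$260.00 = $16,575.00
  $1,756.32 + 33.97% × ($16,575.00 − $12,400.00) = $1,756.32 + 33.97% × $4,175.00 = $3,174.57
Unemployment Insurance: YTD $254,910.00 ≥ cap $209,260.00 → $0.00
Total: $3,174.57 + $0.00 = $3,174.57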